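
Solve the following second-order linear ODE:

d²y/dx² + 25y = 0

Characteristic equation: r² + 25 = 0
Roots: r = ±5i (complex conjugates)
General solution: y = C₁cos(5x) + C₂sin(5x)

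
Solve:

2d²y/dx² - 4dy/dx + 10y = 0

Characteristic equation: 2r² - 4r + 10 = 0
Divide by 2: r² - 2r + 5 = 0
Roots: r = 1 ± 2i (complex conjugates)
General solution: y = e^x(C₁cos(2x) + C₂sin(2x))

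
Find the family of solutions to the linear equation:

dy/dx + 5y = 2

Using integrating factor method:

General solution: y = 2/5 + Ce^(-5x)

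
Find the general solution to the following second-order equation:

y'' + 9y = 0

Characteristic equation: r² + 9 = 0
Roots: r = ±3i (complex conjugates)
General solution: y = C₁cos(3x) + C₂sin(3x)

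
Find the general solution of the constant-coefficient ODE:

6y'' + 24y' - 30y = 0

Characteristic equation: 6r² + 24r - 30 = 0
Divide by 6: r² + 4r - 5 = 0
Roots: r = 1, -5 (distinct real)
General solution: y = C₁e^x + C₂e^(-5x)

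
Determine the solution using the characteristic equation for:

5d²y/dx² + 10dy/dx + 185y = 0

Characteristic equation: 5r² + 10r + 185 = 0
Divide by 5: r² + 2r + 37 = 0
Roots: r = -1 ± 6i (complex conjugates)
General solution: y = e^(-x)(C₁cos(6x) + C₂sin(6x))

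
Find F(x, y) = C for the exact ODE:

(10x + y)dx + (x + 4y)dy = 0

Verify exactness: ∂M/∂y = ∂N/∂x ✓
Find F(x,y) such that ∂F/∂x = M, ∂F/∂y = N
Solution: 5x² + xy + 2y² = C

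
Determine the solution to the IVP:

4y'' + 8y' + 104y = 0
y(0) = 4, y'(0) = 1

General solution: y = e^(-x)(C₁cos(5x) + C₂sin(5x))
Complex roots r = -1 ± 5i
Applying ICs: C₁ = 4, C₂ = 1
Particular solution: y = e^(-x)(4cos(5x) + sin(5x))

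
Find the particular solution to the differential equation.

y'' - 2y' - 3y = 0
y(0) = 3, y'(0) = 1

General solution: y = C₁e^(3x) + C₂e^(-x)
Applying ICs: C₁ = 1, C₂ = 2
Particular solution: y = e^(3x) + 2e^(-x)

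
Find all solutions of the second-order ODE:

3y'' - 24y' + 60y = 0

Characteristic equation: 3r² - 24r + 60 = 0
Divide by 3: r² - 8r + 20 = 0
Roots: r = 4 ± 2i (complex conjugates)
General solution: y = e^(4x)(C₁cos(2x) + C₂sin(2x))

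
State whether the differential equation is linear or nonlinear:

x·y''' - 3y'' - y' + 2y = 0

Linear (y and its derivatives appear to the first power only, no products of y terms)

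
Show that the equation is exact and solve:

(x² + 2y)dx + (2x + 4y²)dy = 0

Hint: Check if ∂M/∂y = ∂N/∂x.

Verify exactness: ∂M/∂y = ∂N/∂x ✓
Find F(x,y) such that ∂F/∂x = M, ∂F/∂y = N
Solution: x³/3 + 2xy + 4y³/3 = C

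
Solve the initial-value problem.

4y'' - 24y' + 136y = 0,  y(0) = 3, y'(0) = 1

General solution: y = e^(3x)(C₁cos(5x) + C₂sin(5x))
Complex roots r = 3 ± 5i
Applying ICs: C₁ = 3, C₂ = -8/5
Particular solution: y = e^(3x)(3cos(5x) - (8/5)sin(5x))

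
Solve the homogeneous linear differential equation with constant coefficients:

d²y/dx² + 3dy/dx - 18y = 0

Characteristic equation: r² + 3r - 18 = 0
Roots: r = 3, -6 (distinct real)
General solution: y = C₁e^(3x) + C₂e^(-6x)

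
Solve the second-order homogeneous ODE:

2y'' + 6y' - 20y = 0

Characteristic equation: 2r² + 6r - 20 = 0
Divide by 2: r² + 3r - 10 = 0
Roots: r = 2, -5 (distinct real)
General solution: y = C₁e^(2x) + C₂e^(-5x)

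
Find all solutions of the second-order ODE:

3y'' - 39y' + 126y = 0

Characteristic equation: 3r² - 39r + 126 = 0
Divide by 3: r² - 13r + 42 = 0
Roots: r = 7, 6 (distinct real)
General solution: y = C₁e^(7x) + C₂e^(6x)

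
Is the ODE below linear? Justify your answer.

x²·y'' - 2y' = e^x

Yes. Linear (y and its derivatives appear to the first power only, no products of y terms)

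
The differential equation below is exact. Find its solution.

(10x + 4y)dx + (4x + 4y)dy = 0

Verify exactness: ∂M/∂y = ∂N/∂x ✓
Find F(x,y) such that ∂F/∂x = M, ∂F/∂y = N
Solution: 5x² + 4xy + 2y² = C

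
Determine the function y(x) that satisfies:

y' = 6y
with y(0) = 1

General solution: y = Ce^(6x)
Applying IC y(0) = 1:
Particular solution: y = e^(6x)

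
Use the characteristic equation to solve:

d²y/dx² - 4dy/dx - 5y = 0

Characteristic equation: r² - 4r - 5 = 0
Roots: r = 5, -1 (distinct real)
General solution: y = C₁e^(5x) + C₂e^(-x)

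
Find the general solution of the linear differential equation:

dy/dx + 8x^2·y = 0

Using integrating factor method:

General solution: y = Ce^(-8x^3/3)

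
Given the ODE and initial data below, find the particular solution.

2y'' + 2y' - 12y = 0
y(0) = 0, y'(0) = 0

General solution: y = C₁e^(2x) + C₂e^(-3x)
Applying ICs: C₁ = 0, C₂ = 0
Particular solution: y = 0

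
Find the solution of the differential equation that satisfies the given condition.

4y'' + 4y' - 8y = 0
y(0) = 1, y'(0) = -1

General solution: y = C₁e^x + C₂e^(-2x)
Applying ICs: C₁ = 1/3, C₂ = 2/3
Particular solution: y = (1/3)e^x + (2/3)e^(-2x)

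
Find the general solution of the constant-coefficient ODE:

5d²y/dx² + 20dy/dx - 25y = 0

Characteristic equation: 5r² + 20r - 25 = 0
Divide by 5: r² + 4r - 5 = 0
Roots: r = 1, -5 (distinct real)
General solution: y = C₁e^x + C₂e^(-5x)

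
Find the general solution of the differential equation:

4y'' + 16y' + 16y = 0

Characteristic equation: 4r² + 16r + 16 = 0
Divide by 4: r² + 4r + 4 = 0
Factored: (r + 2)² = 0
Repeated root: r = -2
General solution: y = (C₁ + C₂x)e^(-2x)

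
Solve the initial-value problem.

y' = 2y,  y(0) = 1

General solution: y = Ce^(2x)
Applying IC y(0) = 1:
Particular solution: y = e^(2x)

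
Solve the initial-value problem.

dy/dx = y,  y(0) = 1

General solution: y = Ce^x
Applying IC y(0) = 1:
Particular solution: y = e^x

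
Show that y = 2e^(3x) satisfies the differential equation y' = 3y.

Verification:
y = 2e^(3x)
y' = 6e^(3x)
3y = 6e^(3x)
y' = 3y ✓

Yes, it is a solution.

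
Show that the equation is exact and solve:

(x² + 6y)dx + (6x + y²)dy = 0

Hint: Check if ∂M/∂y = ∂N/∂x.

Verify exactness: ∂M/∂y = ∂N/∂x ✓
Find F(x,y) such that ∂F/∂x = M, ∂F/∂y = N
Solution: x³/3 + 6xy + y³/3 = C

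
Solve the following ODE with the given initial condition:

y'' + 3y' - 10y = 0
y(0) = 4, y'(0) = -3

General solution: y = C₁e^(2x) + C₂e^(-5x)
Applying ICs: C₁ = 17/7, C₂ = 11/7
Particular solution: y = (17/7)e^(2x) + (11/7)e^(-5x)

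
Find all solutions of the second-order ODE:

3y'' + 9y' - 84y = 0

Characteristic equation: 3r² + 9r - 84 = 0
Divide by 3: r² + 3r - 28 = 0
Roots: r = 4, -7 (distinct real)
General solution: y = C₁e^(4x) + C₂e^(-7x)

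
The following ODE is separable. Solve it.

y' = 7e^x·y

Separating variables and integrating:
ln|y| = 7e^x + C

General solution: y = Ce^(7e^x)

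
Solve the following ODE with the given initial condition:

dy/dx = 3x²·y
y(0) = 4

General solution: y = Ce^(x³)
Applying IC y(0) = 4:
Particular solution: y = 4e^(x³)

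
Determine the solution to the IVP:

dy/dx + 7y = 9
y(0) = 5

General solution: y = 9/7 + Ce^(-7x)
Applying y(0) = 5: C = 5 - 9/7 = 26/7
Particular solution: y = 9/7 + (26/7)e^(-7x)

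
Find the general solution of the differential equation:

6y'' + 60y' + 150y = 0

Characteristic equation: 6r² + 60r + 150 = 0
Divide by 6: r² + 10r + 25 = 0
Factored: (r + 5)² = 0
Repeated root: r = -5
General solution: y = (C₁ + C₂x)e^(-5x)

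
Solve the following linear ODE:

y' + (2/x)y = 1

Using integrating factor method:

General solution: y = (1/3)x + Cx^(-2)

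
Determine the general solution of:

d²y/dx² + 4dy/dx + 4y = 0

Characteristic equation: r² + 4r + 4 = 0
Factored: (r + 2)² = 0
Repeated root: r = -2
General solution: y = (C₁ + C₂x)e^(-2x)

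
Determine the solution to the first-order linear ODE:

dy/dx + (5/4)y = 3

Using integrating factor method:

General solution: y = 12/5 + Ce^(-5x/4)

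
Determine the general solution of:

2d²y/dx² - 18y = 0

Characteristic equation: 2r² - 18 = 0
Divide by 2: r² - 9 = 0
Roots: r = 3, -3 (distinct real)
General solution: y = C₁e^(3x) + C₂e^(-3x)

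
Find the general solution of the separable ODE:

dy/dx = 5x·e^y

Separating variables and integrating:
-e^(-y) = 5x²/2 + C

General solution: y = -ln(C - 5x²/2)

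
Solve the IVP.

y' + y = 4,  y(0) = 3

General solution: y = 4 + Ce^(-x)
Applying y(0) = 3: C = 3 - 4 = -1
Particular solution: y = 4 - e^(-x)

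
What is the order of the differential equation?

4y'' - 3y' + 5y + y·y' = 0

The order is 2 (highest derivative is of order 2).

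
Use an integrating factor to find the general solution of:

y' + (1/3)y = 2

Using integrating factor method:

General solution: y = 6 + Ce^(-x/3)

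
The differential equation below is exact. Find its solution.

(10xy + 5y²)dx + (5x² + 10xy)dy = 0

Verify exactness: ∂M/∂y = ∂N/∂x ✓
Find F(x,y) such that ∂F/∂x = M, ∂F/∂y = N
Solution: 5x²y + 5xy² = C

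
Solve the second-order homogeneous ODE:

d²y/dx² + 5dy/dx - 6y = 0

Characteristic equation: r² + 5r - 6 = 0
Roots: r = 1, -6 (distinct real)
General solution: y = C₁e^x + C₂e^(-6x)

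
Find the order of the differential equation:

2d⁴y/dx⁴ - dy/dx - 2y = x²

The order is 4 (highest derivative is of order 4).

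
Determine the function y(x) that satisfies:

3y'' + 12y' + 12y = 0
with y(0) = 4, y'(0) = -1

General solution: y = (C₁ + C₂x)e^(-2x)
Repeated root r = -2
Applying ICs: C₁ = 4, C₂ = 7
Particular solution: y = (4 + 7x)e^(-2x)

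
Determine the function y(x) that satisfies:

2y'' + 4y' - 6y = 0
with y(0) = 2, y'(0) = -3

General solution: y = C₁e^x + C₂e^(-3x)
Applying ICs: C₁ = 3/4, C₂ = 5/4
Particular solution: y = (3/4)e^x + (5/4)e^(-3x)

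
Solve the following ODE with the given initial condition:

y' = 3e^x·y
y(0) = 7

General solution: y = Ce^(3e^x)
Applying IC y(0) = 7:
Particular solution: y = 7e^(3(e^x - 1))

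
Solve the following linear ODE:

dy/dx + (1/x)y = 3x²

Using integrating factor method:

General solution: y = (3/4)x^3 + C/x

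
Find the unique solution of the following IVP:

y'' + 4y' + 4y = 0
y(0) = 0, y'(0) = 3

General solution: y = (C₁ + C₂x)e^(-2x)
Repeated root r = -2
Applying ICs: C₁ = 0, C₂ = 3
Particular solution: y = 3xe^(-2x)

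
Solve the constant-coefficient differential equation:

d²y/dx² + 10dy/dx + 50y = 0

Characteristic equation: r² + 10r + 50 = 0
Roots: r = -5 ± 5i (complex conjugates)
General solution: y = e^(-5x)(C₁cos(5x) + C₂sin(5x))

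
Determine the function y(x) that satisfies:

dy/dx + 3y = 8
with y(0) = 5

General solution: y = 8/3 + Ce^(-3x)
Applying y(0) = 5: C = 5 - 8/3 = 7/3
Particular solution: y = 8/3 + (7/3)e^(-3x)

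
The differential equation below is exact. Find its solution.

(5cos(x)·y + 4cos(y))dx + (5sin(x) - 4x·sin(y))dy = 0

Verify exactness: ∂M/∂y = ∂N/∂x ✓
Find F(x,y) such that ∂F/∂x = M, ∂F/∂y = N
Solution: 5sin(x)·y + 4x·cos(y) = C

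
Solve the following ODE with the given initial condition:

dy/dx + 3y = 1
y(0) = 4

General solution: y = 1/3 + Ce^(-3x)
Applying y(0) = 4: C = 4 - 1/3 = 11/3
Particular solution: y = 1/3 + (11/3)e^(-3x)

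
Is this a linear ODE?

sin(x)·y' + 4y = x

Yes. Linear (y and its derivatives appear to the first power only, no products of y terms)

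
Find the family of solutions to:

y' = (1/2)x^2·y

Separating variables and integrating:
ln|y| = x^3/6 + C

General solution: y = Ce^(x^3/6)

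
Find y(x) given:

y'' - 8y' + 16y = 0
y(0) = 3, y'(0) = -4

General solution: y = (C₁ + C₂x)e^(4x)
Repeated root r = 4
Applying ICs: C₁ = 3, C₂ = -16
Particular solution: y = (3 - 16x)e^(4x)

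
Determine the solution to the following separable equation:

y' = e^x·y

Separating variables and integrating:
ln|y| = e^x + C

General solution: y = Ce^(e^x)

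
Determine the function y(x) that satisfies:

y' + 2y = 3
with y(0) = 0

General solution: y = 3/2 + Ce^(-2x)
Applying y(0) = 0: C = 0 - 3/2 = -3/2
Particular solution: y = 3/2 - (3/2)e^(-2x)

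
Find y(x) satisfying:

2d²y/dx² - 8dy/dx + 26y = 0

Characteristic equation: 2r² - 8r + 26 = 0
Divide by 2: r² - 4r + 13 = 0
Roots: r = 2 ± 3i (complex conjugates)
General solution: y = e^(2x)(C₁cos(3x) + C₂sin(3x))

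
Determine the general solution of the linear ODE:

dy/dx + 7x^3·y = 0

Using integrating factor method:

General solution: y = Ce^(-7x^4/4)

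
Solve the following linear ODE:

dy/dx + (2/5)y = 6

Using integrating factor method:

General solution: y = 15 + Ce^(-2x/5)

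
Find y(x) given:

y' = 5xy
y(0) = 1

General solution: y = Ce^(5x²/2)
Applying IC y(0) = 1:
Particular solution: y = e^(5x²/2)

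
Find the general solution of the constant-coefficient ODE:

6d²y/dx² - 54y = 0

Characteristic equation: 6r² - 54 = 0
Divide by 6: r² - 9 = 0
Roots: r = 3, -3 (distinct real)
General solution: y = C₁e^(3x) + C₂e^(-3x)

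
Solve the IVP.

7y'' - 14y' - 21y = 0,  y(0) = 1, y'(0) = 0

General solution: y = C₁e^(3x) + C₂e^(-x)
Applying ICs: C₁ = 1/4, C₂ = 3/4
Particular solution: y = (1/4)e^(3x) + (3/4)e^(-x)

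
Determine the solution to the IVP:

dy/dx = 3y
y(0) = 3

General solution: y = Ce^(3x)
Applying IC y(0) = 3:
Particular solution: y = 3e^(3x)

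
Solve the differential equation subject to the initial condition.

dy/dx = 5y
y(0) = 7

General solution: y = Ce^(5x)
Applying IC y(0) = 7:
Particular solution: y = 7e^(5x)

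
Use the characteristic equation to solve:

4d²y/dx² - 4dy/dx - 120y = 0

Characteristic equation: 4r² - 4r - 120 = 0
Divide by 4: r² - r - 30 = 0
Roots: r = 6, -5 (distinct real)
General solution: y = C₁e^(6x) + C₂e^(-5x)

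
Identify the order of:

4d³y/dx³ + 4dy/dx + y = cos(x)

The order is 3 (highest derivative is of order 3).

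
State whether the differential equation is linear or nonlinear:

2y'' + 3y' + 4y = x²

Linear (y and its derivatives appear to the first power only, no products of y terms)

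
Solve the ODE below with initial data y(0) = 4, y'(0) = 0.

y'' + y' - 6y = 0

General solution: y = C₁e^(2x) + C₂e^(-3x)
Applying ICs: C₁ = 12/5, C₂ = 8/5
Particular solution: y = (12/5)e^(2x) + (8/5)e^(-3x)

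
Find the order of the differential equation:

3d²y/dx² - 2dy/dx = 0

The order is 2 (highest derivative is of order 2).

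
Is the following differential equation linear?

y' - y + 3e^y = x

No. Nonlinear (e^y is nonlinear in y)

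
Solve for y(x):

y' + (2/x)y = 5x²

Using integrating factor method:

General solution: y = x^3 + Cx^(-2)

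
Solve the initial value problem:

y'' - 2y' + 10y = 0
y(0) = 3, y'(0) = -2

General solution: y = e^x(C₁cos(3x) + C₂sin(3x))
Complex roots r = 1 ± 3i
Applying ICs: C₁ = 3, C₂ = -5/3
Particular solution: y = e^x(3cos(3x) - (5/3)sin(3x))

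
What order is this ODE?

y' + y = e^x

The order is 1 (highest derivative is of order 1).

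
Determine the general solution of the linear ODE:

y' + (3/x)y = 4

Using integrating factor method:

General solution: y = x + Cx^(-3)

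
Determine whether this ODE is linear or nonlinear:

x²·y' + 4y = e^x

Linear (y and its derivatives appear to the first power only, no products of y terms)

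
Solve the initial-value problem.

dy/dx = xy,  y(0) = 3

General solution: y = Ce^(x²/2)
Applying IC y(0) = 3:
Particular solution: y = 3e^(x²/2)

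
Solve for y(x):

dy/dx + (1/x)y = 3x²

Using integrating factor method:

General solution: y = (3/4)x^3 + C/x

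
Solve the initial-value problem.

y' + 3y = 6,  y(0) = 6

General solution: y = 2 + Ce^(-3x)
Applying y(0) = 6: C = 6 - 2 = 4
Particular solution: y = 2 + 4e^(-3x)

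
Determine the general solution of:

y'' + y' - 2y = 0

Characteristic equation: r² + r - 2 = 0
Roots: r = 1, -2 (distinct real)
General solution: y = C₁e^x + C₂e^(-2x)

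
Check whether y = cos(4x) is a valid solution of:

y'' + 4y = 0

Verification:
y'' = -16cos(4x)
y'' + 4y ≠ 0 (frequency mismatch: got 16 instead of 4)

No, it is not a solution.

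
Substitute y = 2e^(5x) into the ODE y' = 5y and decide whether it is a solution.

Verification:
y = 2e^(5x)
y' = 10e^(5x)
5y = 10e^(5x)
y' = 5y ✓

Yes, it is a solution.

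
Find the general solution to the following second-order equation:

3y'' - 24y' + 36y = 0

Characteristic equation: 3r² - 24r + 36 = 0
Divide by 3: r² - 8r + 12 = 0
Roots: r = 2, 6 (distinct real)
General solution: y = C₁e^(2x) + C₂e^(6x)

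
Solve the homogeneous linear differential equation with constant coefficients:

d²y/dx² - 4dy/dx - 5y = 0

Characteristic equation: r² - 4r - 5 = 0
Roots: r = 5, -1 (distinct real)
General solution: y = C₁e^(5x) + C₂e^(-x)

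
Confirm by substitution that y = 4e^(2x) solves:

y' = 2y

Verification:
y = 4e^(2x)
y' = 8e^(2x)
2y = 8e^(2x)
y' = 2y ✓

Yes, it is a solution.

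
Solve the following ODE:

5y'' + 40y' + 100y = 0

Characteristic equation: 5r² + 40r + 100 = 0
Divide by 5: r² + 8r + 20 = 0
Roots: r = -4 ± 2i (complex conjugates)
General solution: y = e^(-4x)(C₁cos(2x) + C₂sin(2x))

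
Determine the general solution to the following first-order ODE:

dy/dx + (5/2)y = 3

Using integrating factor method:

General solution: y = 6/5 + Ce^(-5x/2)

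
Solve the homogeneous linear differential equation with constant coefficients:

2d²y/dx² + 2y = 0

Characteristic equation: 2r² + 2 = 0
Divide by 2: r² + 1 = 0
Roots: r = ±i (complex conjugates)
General solution: y = C₁cos(x) + C₂sin(x)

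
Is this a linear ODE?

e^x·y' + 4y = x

Yes. Linear (y and its derivatives appear to the first power only, no products of y terms)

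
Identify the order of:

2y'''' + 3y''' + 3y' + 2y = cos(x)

The order is 4 (highest derivative is of order 4).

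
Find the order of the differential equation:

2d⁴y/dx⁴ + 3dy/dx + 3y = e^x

The order is 4 (highest derivative is of order 4).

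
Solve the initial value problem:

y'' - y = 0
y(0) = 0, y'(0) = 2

General solution: y = C₁e^x + C₂e^(-x)
Applying ICs: C₁ = 1, C₂ = -1
Particular solution: y = e^x - e^(-x)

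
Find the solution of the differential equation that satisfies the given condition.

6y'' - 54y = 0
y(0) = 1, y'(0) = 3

General solution: y = C₁e^(3x) + C₂e^(-3x)
Applying ICs: C₁ = 1, C₂ = 0
Particular solution: y = e^(3x)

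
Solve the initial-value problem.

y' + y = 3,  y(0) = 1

General solution: y = 3 + Ce^(-x)
Applying y(0) = 1: C = 1 - 3 = -2
Particular solution: y = 3 - 2e^(-x)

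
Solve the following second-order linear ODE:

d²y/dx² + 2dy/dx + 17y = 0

Characteristic equation: r² + 2r + 17 = 0
Roots: r = -1 ± 4i (complex conjugates)
General solution: y = e^(-x)(C₁cos(4x) + C₂sin(4x))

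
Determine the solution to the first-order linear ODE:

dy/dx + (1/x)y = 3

Using integrating factor method:

General solution: y = (3/2)x + C/x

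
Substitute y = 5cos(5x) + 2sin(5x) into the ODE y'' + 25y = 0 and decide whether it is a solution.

Verification:
y'' = -125cos(5x) - 50sin(5x)
y'' + 25y = 0 ✓

Yes, it is a solution.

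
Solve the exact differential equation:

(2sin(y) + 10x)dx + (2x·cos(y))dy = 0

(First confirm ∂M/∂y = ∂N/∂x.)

Verify exactness: ∂M/∂y = ∂N/∂x ✓
Find F(x,y) such that ∂F/∂x = M, ∂F/∂y = N
Solution: 2x·sin(y) + 5x² = C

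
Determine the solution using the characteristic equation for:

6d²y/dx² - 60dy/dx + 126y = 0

Characteristic equation: 6r² - 60r + 126 = 0
Divide by 6: r² - 10r + 21 = 0
Roots: r = 3, 7 (distinct real)
General solution: y = C₁e^(3x) + C₂e^(7x)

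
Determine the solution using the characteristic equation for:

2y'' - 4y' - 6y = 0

Characteristic equation: 2r² - 4r - 6 = 0
Divide by 2: r² - 2r - 3 = 0
Roots: r = 3, -1 (distinct real)
General solution: y = C₁e^(3x) + C₂e^(-x)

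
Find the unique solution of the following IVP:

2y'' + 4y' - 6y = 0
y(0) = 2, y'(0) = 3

General solution: y = C₁e^x + C₂e^(-3x)
Applying ICs: C₁ = 9/4, C₂ = -1/4
Particular solution: y = (9/4)e^x - (1/4)e^(-3x)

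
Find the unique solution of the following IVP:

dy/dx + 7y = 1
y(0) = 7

General solution: y = 1/7 + Ce^(-7x)
Applying y(0) = 7: C = 7 - 1/7 = 48/7
Particular solution: y = 1/7 + (48/7)e^(-7x)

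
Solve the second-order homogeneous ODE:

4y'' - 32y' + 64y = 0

Characteristic equation: 4r² - 32r + 64 = 0
Divide by 4: r² - 8r + 16 = 0
Factored: (r - 4)² = 0
Repeated root: r = 4
General solution: y = (C₁ + C₂x)e^(4x)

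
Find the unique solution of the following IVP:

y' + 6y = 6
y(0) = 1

General solution: y = 1 + Ce^(-6x)
Applying y(0) = 1: C = 1 - 1 = 0
Particular solution: y = 1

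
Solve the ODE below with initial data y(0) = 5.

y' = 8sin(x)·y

General solution: y = Ce^(-8cos(x))
Applying IC y(0) = 5:
Particular solution: y = 5e^(8(1-cos(x)))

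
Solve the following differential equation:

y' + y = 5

Using integrating factor method:

General solution: y = 5 + Ce^(-x)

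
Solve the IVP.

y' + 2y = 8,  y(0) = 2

General solution: y = 4 + Ce^(-2x)
Applying y(0) = 2: C = 2 - 4 = -2
Particular solution: y = 4 - 2e^(-2x)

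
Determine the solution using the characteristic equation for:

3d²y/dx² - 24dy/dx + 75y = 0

Characteristic equation: 3r² - 24r + 75 = 0
Divide by 3: r² - 8r + 25 = 0
Roots: r = 4 ± 3i (complex conjugates)
General solution: y = e^(4x)(C₁cos(3x) + C₂sin(3x))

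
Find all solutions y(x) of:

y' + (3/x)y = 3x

Using integrating factor method:

General solution: y = (3/5)x^2 + Cx^(-3)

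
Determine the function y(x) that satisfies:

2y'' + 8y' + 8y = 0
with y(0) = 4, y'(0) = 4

General solution: y = (C₁ + C₂x)e^(-2x)
Repeated root r = -2
Applying ICs: C₁ = 4, C₂ = 12
Particular solution: y = (4 + 12x)e^(-2x)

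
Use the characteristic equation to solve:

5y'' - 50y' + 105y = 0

Characteristic equation: 5r² - 50r + 105 = 0
Divide by 5: r² - 10r + 21 = 0
Roots: r = 3, 7 (distinct real)
General solution: y = C₁e^(3x) + C₂e^(7x)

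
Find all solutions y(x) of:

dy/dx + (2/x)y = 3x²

Using integrating factor method:

General solution: y = (3/5)x^3 + Cx^(-2)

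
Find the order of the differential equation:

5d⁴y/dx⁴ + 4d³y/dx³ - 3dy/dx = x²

The order is 4 (highest derivative is of order 4).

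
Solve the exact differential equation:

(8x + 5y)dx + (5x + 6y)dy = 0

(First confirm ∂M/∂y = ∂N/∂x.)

Verify exactness: ∂M/∂y = ∂N/∂x ✓
Find F(x,y) such that ∂F/∂x = M, ∂F/∂y = N
Solution: 4x² + 5xy + 3y² = C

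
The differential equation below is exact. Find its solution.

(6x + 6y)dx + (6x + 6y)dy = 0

Verify exactness: ∂M/∂y = ∂N/∂x ✓
Find F(x,y) such that ∂F/∂x = M, ∂F/∂y = N
Solution: 3x² + 6xy + 3y² = C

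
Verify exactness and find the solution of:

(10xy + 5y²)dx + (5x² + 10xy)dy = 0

Verify exactness: ∂M/∂y = ∂N/∂x ✓
Find F(x,y) such that ∂F/∂x = M, ∂F/∂y = N
Solution: 5x²y + 5xy² = C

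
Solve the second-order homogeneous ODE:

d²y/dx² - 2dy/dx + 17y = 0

Characteristic equation: r² - 2r + 17 = 0
Roots: r = 1 ± 4i (complex conjugates)
General solution: y = e^x(C₁cos(4x) + C₂sin(4x))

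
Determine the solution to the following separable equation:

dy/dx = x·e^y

Separating variables and integrating:
-e^(-y) = x²/2 + C

General solution: y = -ln(C - x²/2)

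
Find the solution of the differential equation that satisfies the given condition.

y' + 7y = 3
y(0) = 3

General solution: y = 3/7 + Ce^(-7x)
Applying y(0) = 3: C = 3 - 3/7 = 18/7
Particular solution: y = 3/7 + (18/7)e^(-7x)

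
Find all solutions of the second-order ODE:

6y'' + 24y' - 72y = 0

Characteristic equation: 6r² + 24r - 72 = 0
Divide by 6: r² + 4r - 12 = 0
Roots: r = 2, -6 (distinct real)
General solution: y = C₁e^(2x) + C₂e^(-6x)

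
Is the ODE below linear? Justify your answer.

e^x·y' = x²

Yes. Linear (y and its derivatives appear to the first power only, no products of y terms)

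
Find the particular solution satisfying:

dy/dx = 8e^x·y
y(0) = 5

General solution: y = Ce^(8e^x)
Applying IC y(0) = 5:
Particular solution: y = 5e^(8(e^x - 1))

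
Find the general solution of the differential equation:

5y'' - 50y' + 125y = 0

Characteristic equation: 5r² - 50r + 125 = 0
Divide by 5: r² - 10r + 25 = 0
Factored: (r - 5)² = 0
Repeated root: r = 5
General solution: y = (C₁ + C₂x)e^(5x)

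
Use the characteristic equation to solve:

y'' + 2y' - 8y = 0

Characteristic equation: r² + 2r - 8 = 0
Roots: r = 2, -4 (distinct real)
General solution: y = C₁e^(2x) + C₂e^(-4x)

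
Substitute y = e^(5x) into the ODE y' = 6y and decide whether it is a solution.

Verification:
y = e^(5x)
y' = 5e^(5x)
But 6y = 6e^(5x)
y' ≠ 6y — the derivative does not match

No, it is not a solution.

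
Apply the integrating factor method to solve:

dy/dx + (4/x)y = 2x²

Using integrating factor method:

General solution: y = (2/7)x^3 + Cx^(-4)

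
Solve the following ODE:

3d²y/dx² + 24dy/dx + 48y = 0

Characteristic equation: 3r² + 24r + 48 = 0
Divide by 3: r² + 8r + 16 = 0
Factored: (r + 4)² = 0
Repeated root: r = -4
General solution: y = (C₁ + C₂x)e^(-4x)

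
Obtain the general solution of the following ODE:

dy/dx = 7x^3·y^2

Separating variables and integrating:
-1/y = 7x^4/4 + C

General solution: y^-1 = (-7/4)x^4 + C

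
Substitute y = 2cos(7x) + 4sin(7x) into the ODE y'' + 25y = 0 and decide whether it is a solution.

Verification:
y'' = -98cos(7x) - 196sin(7x)
y'' + 25y ≠ 0 (frequency mismatch: got 49 instead of 25)

No, it is not a solution.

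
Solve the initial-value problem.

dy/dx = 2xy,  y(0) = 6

General solution: y = Ce^(x²)
Applying IC y(0) = 6:
Particular solution: y = 6e^(x²)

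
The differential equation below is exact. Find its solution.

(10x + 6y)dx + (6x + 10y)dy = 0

Verify exactness: ∂M/∂y = ∂N/∂x ✓
Find F(x,y) such that ∂F/∂x = M, ∂F/∂y = N
Solution: 5x² + 6xy + 5y² = C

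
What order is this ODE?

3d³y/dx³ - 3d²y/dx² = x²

The order is 3 (highest derivative is of order 3).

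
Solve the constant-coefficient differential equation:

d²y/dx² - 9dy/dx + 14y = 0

Characteristic equation: r² - 9r + 14 = 0
Roots: r = 7, 2 (distinct real)
General solution: y = C₁e^(7x) + C₂e^(2x)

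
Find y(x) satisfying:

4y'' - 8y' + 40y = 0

Characteristic equation: 4r² - 8r + 40 = 0
Divide by 4: r² - 2r + 10 = 0
Roots: r = 1 ± 3i (complex conjugates)
General solution: y = e^x(C₁cos(3x) + C₂sin(3x))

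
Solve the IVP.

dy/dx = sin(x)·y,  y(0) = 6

General solution: y = Ce^(-cos(x))
Applying IC y(0) = 6:
Particular solution: y = 6e^(1-cos(x))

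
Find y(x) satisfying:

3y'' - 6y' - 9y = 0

Characteristic equation: 3r² - 6r - 9 = 0
Divide by 3: r² - 2r - 3 = 0
Roots: r = 3, -1 (distinct real)
General solution: y = C₁e^(3x) + C₂e^(-x)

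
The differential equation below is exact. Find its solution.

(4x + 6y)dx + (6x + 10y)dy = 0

Verify exactness: ∂M/∂y = ∂N/∂x ✓
Find F(x,y) such that ∂F/∂x = M, ∂F/∂y = N
Solution: 2x² + 6xy + 5y² = C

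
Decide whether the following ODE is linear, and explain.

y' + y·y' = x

Nonlinear (product y·y')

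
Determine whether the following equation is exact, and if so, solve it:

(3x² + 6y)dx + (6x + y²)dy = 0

Verify exactness: ∂M/∂y = ∂N/∂x ✓
Find F(x,y) such that ∂F/∂x = M, ∂F/∂y = N
Solution: x³ + 6xy + y³/3 = C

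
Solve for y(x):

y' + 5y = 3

Using integrating factor method:

General solution: y = 3/5 + Ce^(-5x)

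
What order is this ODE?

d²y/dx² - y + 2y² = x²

The order is 2 (highest derivative is of order 2).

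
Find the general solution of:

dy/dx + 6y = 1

Using integrating factor method:

General solution: y = 1/6 + Ce^(-6x)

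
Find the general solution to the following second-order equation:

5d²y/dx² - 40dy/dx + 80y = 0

Characteristic equation: 5r² - 40r + 80 = 0
Divide by 5: r² - 8r + 16 = 0
Factored: (r - 4)² = 0
Repeated root: r = 4
General solution: y = (C₁ + C₂x)e^(4x)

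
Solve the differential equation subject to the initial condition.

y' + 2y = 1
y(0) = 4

General solution: y = 1/2 + Ce^(-2x)
Applying y(0) = 4: C = 4 - 1/2 = 7/2
Particular solution: y = 1/2 + (7/2)e^(-2x)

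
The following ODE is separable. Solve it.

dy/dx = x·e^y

Separating variables and integrating:
-e^(-y) = x²/2 + C

General solution: y = -ln(C - x²/2)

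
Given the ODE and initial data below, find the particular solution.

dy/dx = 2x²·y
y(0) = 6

General solution: y = Ce^(2x³/3)
Applying IC y(0) = 6:
Particular solution: y = 6e^(2x³/3)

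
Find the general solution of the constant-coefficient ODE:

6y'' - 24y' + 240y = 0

Characteristic equation: 6r² - 24r + 240 = 0
Divide by 6: r² - 4r + 40 = 0
Roots: r = 2 ± 6i (complex conjugates)
General solution: y = e^(2x)(C₁cos(6x) + C₂sin(6x))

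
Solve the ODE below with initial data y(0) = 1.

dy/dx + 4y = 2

General solution: y = 1/2 + Ce^(-4x)
Applying y(0) = 1: C = 1 - 1/2 = 1/2
Particular solution: y = 1/2 + (1/2)e^(-4x)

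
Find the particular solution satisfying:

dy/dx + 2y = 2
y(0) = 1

General solution: y = 1 + Ce^(-2x)
Applying y(0) = 1: C = 1 - 1 = 0
Particular solution: y = 1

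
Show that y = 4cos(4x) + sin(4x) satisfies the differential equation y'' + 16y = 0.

Verification:
y'' = -64cos(4x) - 16sin(4x)
y'' + 16y = 0 ✓

Yes, it is a solution.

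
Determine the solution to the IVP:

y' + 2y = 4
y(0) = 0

General solution: y = 2 + Ce^(-2x)
Applying y(0) = 0: C = 0 - 2 = -2
Particular solution: y = 2 - 2e^(-2x)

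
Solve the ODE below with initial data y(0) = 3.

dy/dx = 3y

General solution: y = Ce^(3x)
Applying IC y(0) = 3:
Particular solution: y = 3e^(3x)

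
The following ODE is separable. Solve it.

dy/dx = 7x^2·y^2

Separating variables and integrating:
-1/y = 7x^3/3 + C

General solution: y^-1 = (-7/3)x^3 + C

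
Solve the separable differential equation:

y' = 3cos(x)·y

Separating variables and integrating:
ln|y| = 3sin(x) + C

General solution: y = Ce^(3sin(x))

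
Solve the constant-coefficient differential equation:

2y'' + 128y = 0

Characteristic equation: 2r² + 128 = 0
Divide by 2: r² + 64 = 0
Roots: r = ±8i (complex conjugates)
General solution: y = C₁cos(8x) + C₂sin(8x)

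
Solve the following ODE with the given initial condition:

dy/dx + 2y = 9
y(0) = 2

General solution: y = 9/2 + Ce^(-2x)
Applying y(0) = 2: C = 2 - 9/2 = -5/2
Particular solution: y = 9/2 - (5/2)e^(-2x)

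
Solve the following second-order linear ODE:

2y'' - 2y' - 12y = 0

Characteristic equation: 2r² - 2r - 12 = 0
Divide by 2: r² - r - 6 = 0
Roots: r = 3, -2 (distinct real)
General solution: y = C₁e^(3x) + C₂e^(-2x)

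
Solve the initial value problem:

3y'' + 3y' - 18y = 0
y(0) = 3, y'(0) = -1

General solution: y = C₁e^(2x) + C₂e^(-3x)
Applying ICs: C₁ = 8/5, C₂ = 7/5
Particular solution: y = (8/5)e^(2x) + (7/5)e^(-3x)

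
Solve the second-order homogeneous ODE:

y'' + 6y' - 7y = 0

Characteristic equation: r² + 6r - 7 = 0
Roots: r = 1, -7 (distinct real)
General solution: y = C₁e^x + C₂e^(-7x)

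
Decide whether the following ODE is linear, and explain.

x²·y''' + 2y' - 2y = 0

Linear (y and its derivatives appear to the first power only, no products of y terms)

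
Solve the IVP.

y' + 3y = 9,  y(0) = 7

General solution: y = 3 + Ce^(-3x)
Applying y(0) = 7: C = 7 - 3 = 4
Particular solution: y = 3 + 4e^(-3x)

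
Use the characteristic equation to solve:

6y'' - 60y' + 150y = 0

Characteristic equation: 6r² - 60r + 150 = 0
Divide by 6: r² - 10r + 25 = 0
Factored: (r - 5)² = 0
Repeated root: r = 5
General solution: y = (C₁ + C₂x)e^(5x)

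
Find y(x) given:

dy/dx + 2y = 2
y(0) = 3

General solution: y = 1 + Ce^(-2x)
Applying y(0) = 3: C = 3 - 1 = 2
Particular solution: y = 1 + 2e^(-2x)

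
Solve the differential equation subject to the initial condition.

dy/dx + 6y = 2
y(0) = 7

General solution: y = 1/3 + Ce^(-6x)
Applying y(0) = 7: C = 7 - 1/3 = 20/3
Particular solution: y = 1/3 + (20/3)e^(-6x)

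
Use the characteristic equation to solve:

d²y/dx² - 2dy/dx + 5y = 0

Characteristic equation: r² - 2r + 5 = 0
Roots: r = 1 ± 2i (complex conjugates)
General solution: y = e^x(C₁cos(2x) + C₂sin(2x))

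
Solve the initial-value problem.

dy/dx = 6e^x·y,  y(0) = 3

General solution: y = Ce^(6e^x)
Applying IC y(0) = 3:
Particular solution: y = 3e^(6(e^x - 1))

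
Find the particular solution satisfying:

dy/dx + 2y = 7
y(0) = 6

General solution: y = 7/2 + Ce^(-2x)
Applying y(0) = 6: C = 6 - 7/2 = 5/2
Particular solution: y = 7/2 + (5/2)e^(-2x)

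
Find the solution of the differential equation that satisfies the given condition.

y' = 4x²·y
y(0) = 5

General solution: y = Ce^(4x³/3)
Applying IC y(0) = 5:
Particular solution: y = 5e^(4x³/3)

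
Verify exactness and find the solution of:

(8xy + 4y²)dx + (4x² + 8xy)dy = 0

Verify exactness: ∂M/∂y = ∂N/∂x ✓
Find F(x,y) such that ∂F/∂x = M, ∂F/∂y = N
Solution: 4x²y + 4xy² = C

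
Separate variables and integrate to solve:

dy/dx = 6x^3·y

Separating variables and integrating:
ln|y| = 3x^4/2 + C

General solution: y = Ce^(3x^4/2)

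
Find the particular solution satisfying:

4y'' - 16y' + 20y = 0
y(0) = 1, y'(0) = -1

General solution: y = e^(2x)(C₁cos(x) + C₂sin(x))
Complex roots r = 2 ± i
Applying ICs: C₁ = 1, C₂ = -3
Particular solution: y = e^(2x)(cos(x) - 3sin(x))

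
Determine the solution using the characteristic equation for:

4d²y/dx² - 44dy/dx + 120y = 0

Characteristic equation: 4r² - 44r + 120 = 0
Divide by 4: r² - 11r + 30 = 0
Roots: r = 6, 5 (distinct real)
General solution: y = C₁e^(6x) + C₂e^(5x)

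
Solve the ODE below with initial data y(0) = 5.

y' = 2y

General solution: y = Ce^(2x)
Applying IC y(0) = 5:
Particular solution: y = 5e^(2x)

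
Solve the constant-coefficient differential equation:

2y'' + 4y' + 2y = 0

Characteristic equation: 2r² + 4r + 2 = 0
Divide by 2: r² + 2r + 1 = 0
Factored: (r + 1)² = 0
Repeated root: r = -1
General solution: y = (C₁ + C₂x)e^(-x)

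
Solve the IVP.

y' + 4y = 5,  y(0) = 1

General solution: y = 5/4 + Ce^(-4x)
Applying y(0) = 1: C = 1 - 5/4 = -1/4
Particular solution: y = 5/4 - (1/4)e^(-4x)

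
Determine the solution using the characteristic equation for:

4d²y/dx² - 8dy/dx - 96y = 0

Characteristic equation: 4r² - 8r - 96 = 0
Divide by 4: r² - 2r - 24 = 0
Roots: r = 6, -4 (distinct real)
General solution: y = C₁e^(6x) + C₂e^(-4x)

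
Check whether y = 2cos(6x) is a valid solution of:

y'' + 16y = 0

Verification:
y'' = -72cos(6x)
y'' + 16y ≠ 0 (frequency mismatch: got 36 instead of 16)

No, it is not a solution.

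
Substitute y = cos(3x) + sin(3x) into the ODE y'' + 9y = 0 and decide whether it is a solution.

Verification:
y'' = -9cos(3x) - 9sin(3x)
y'' + 9y = 0 ✓

Yes, it is a solution.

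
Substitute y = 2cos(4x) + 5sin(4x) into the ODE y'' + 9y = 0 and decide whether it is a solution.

Verification:
y'' = -32cos(4x) - 80sin(4x)
y'' + 9y ≠ 0 (frequency mismatch: got 16 instead of 9)

No, it is not a solution.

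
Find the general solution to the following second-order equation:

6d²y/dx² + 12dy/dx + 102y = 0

Characteristic equation: 6r² + 12r + 102 = 0
Divide by 6: r² + 2r + 17 = 0
Roots: r = -1 ± 4i (complex conjugates)
General solution: y = e^(-x)(C₁cos(4x) + C₂sin(4x))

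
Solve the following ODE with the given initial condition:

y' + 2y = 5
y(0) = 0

General solution: y = 5/2 + Ce^(-2x)
Applying y(0) = 0: C = 0 - 5/2 = -5/2
Particular solution: y = 5/2 - (5/2)e^(-2x)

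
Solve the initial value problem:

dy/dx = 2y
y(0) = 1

General solution: y = Ce^(2x)
Applying IC y(0) = 1:
Particular solution: y = e^(2x)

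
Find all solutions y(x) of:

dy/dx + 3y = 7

Using integrating factor method:

General solution: y = 7/3 + Ce^(-3x)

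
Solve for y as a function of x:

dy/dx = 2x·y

Separating variables and integrating:
ln|y| = x^2 + C

General solution: y = Ce^(x^2)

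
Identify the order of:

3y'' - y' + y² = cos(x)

The order is 2 (highest derivative is of order 2).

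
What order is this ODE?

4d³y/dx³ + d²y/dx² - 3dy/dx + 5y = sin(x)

The order is 3 (highest derivative is of order 3).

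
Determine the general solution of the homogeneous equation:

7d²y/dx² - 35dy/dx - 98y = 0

Characteristic equation: 7r² - 35r - 98 = 0
Divide by 7: r² - 5r - 14 = 0
Roots: r = 7, -2 (distinct real)
General solution: y = C₁e^(7x) + C₂e^(-2x)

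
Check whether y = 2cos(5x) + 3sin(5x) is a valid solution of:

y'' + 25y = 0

Verification:
y'' = -50cos(5x) - 75sin(5x)
y'' + 25y = 0 ✓

Yes, it is a solution.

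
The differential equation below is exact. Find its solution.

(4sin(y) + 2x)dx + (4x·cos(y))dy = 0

Verify exactness: ∂M/∂y = ∂N/∂x ✓
Find F(x,y) such that ∂F/∂x = M, ∂F/∂y = N
Solution: 4x·sin(y) + x² = C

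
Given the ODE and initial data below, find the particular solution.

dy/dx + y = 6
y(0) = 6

General solution: y = 6 + Ce^(-x)
Applying y(0) = 6: C = 6 - 6 = 0
Particular solution: y = 6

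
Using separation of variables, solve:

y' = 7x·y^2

Separating variables and integrating:
-1/y = 7x^2/2 + C

General solution: y^-1 = (-7/2)x^2 + C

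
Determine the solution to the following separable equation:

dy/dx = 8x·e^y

Separating variables and integrating:
-e^(-y) = 4x² + C

General solution: y = -ln(C - 4x²)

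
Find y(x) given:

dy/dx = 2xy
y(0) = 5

General solution: y = Ce^(x²)
Applying IC y(0) = 5:
Particular solution: y = 5e^(x²)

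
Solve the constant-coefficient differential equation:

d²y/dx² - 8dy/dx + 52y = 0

Characteristic equation: r² - 8r + 52 = 0
Roots: r = 4 ± 6i (complex conjugates)
General solution: y = e^(4x)(C₁cos(6x) + C₂sin(6x))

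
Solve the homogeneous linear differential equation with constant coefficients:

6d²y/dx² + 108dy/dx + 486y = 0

Characteristic equation: 6r² + 108r + 486 = 0
Divide by 6: r² + 18r + 81 = 0
Factored: (r + 9)² = 0
Repeated root: r = -9
General solution: y = (C₁ + C₂x)e^(-9x)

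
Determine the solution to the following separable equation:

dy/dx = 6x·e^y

Separating variables and integrating:
-e^(-y) = 3x² + C

General solution: y = -ln(C - 3x²)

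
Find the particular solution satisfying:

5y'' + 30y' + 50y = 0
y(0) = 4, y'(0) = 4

General solution: y = e^(-3x)(C₁cos(x) + C₂sin(x))
Complex roots r = -3 ± i
Applying ICs: C₁ = 4, C₂ = 16
Particular solution: y = e^(-3x)(4cos(x) + 16sin(x))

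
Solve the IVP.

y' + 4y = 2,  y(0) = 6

General solution: y = 1/2 + Ce^(-4x)
Applying y(0) = 6: C = 6 - 1/2 = 11/2
Particular solution: y = 1/2 + (11/2)e^(-4x)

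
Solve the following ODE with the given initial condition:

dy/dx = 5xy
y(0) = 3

General solution: y = Ce^(5x²/2)
Applying IC y(0) = 3:
Particular solution: y = 3e^(5x²/2)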